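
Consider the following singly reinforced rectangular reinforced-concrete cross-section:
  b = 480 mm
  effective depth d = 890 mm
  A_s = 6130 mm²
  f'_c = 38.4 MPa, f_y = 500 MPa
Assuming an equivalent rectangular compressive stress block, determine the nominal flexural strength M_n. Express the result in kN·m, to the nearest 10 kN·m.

T = A_s f_y = 6130 × 500 = 3065000 N = 3065 kN.
From C = T: a = T/(0.85 f'_c b) = 3065000/(0.85 × 38.4 × 480) = 195.63 mm.
M_n = T(d − a/2) = 3065 kN × (890 − 97.815) mm = 2428.05 kN·m.

M_n ≈ 2430 kN·m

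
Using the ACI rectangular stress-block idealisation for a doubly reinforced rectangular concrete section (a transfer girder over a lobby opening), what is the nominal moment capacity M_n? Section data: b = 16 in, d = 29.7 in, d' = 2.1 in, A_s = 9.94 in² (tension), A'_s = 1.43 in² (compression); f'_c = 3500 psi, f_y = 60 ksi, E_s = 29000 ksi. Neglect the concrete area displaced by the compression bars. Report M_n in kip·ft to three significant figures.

M_n ≈ 1230 kip·ft

Assume both steels yield.
a = (A_s − A'_s) f_y/(0.85 f'_c b) = (9.94 − 1.43) × 60/(0.85 × 3.5 × 16) = 10.727 in.
c = a/β₁ = 10.727/0.85 = 12.620 in; ε'_s = 0.003(c − d')/c = 0.0025 ≥ ε_y = 0.0021, so the compression steel yields.
M_n = (A_s − A'_s) f_y (d − a/2) + A'_s f_y (d − d') = 510.6 × (29.7 − 5.3635) + 85.8 × (29.7 − 2.1) = 12426.2 + 2368.1 = 14794.3 kip·in = 14794.3/12 = 1232.86 kip·ft.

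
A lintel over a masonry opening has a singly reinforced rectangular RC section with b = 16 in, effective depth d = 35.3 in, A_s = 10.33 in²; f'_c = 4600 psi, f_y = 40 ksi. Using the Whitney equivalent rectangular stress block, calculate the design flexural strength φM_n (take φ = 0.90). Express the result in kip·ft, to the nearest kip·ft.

φM_n ≈ 992 kip·ft

T = A_s f_y = 10.33 × 40 = 413.2 kips.
a = T/(0.85 f'_c b) = 413.2/(0.85 × 4.6 × 16) = 6.605 in.
M_n = T(d − a/2) = 413.2 × (35.3 − 3.3025) = 13221.4 kip·in = 13221.4/12 = 1101.78 kip·ft.
φM_n = 0.90 × 1101.78 = 991.60 kip·ft.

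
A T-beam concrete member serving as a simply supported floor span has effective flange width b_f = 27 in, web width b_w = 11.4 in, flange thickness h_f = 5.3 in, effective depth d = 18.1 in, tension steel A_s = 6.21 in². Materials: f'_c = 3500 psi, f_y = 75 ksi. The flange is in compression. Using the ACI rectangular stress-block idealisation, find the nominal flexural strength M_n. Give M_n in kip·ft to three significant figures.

M_n ≈ 589 kip·ft

Tension: T = A_s f_y = 6.21 × 75 = 465.75 kips.
Try a within the flange: a = T/(0.85 f'_c b_f) = 465.75/(0.85 × 3.5 × 27) = 5.798 in.
a = 5.798 > h_f = 5.3 in: the block extends into the web. Split into flange-overhang and web parts.
C_f = 0.85 f'_c (b_f − b_w) h_f = 0.85 × 3.5 × (27 − 11.4) × 5.3 = 246.0 kips.
Remaining web compression depth: a_w = (T − C_f)/(0.85 f'_c b_w) = (465.75 − 246.0)/(0.85 × 3.5 × 11.4) = 6.479 in.
M_n = C_f(d − h_f/2) + (T − C_f)(d − a_w/2) = 246.0 × (18.1 − 2.65) + 219.75 × (18.1 − 3.2395) = 3800.7 + 3265.6 = 7066.3 kip·in.
M_n = 7066.3/12 = 588.86 kip·ft.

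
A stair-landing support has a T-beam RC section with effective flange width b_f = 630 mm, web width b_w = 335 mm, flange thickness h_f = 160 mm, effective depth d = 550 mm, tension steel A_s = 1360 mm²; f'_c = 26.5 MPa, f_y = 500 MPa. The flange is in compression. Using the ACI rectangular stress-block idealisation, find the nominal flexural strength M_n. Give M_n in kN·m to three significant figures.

Tension: T = A_s f_y = 1360 × 500 = 680000 N.
Try a within the flange: a = T/(0.85 f'_c b_f) = 680000/(0.85 × 26.5 × 630) = 47.92 mm.
Since a = 47.92 ≤ h_f = 160 mm, the stress block lies entirely in the flange; analyse as a rectangular beam of width b_f.
M_n = T(d − a/2) = 680000 × (550 − 23.96) = 357.71 × 10⁶ N·mm.
M_n = 357.71 kN·m.

M_n ≈ 358 kN·m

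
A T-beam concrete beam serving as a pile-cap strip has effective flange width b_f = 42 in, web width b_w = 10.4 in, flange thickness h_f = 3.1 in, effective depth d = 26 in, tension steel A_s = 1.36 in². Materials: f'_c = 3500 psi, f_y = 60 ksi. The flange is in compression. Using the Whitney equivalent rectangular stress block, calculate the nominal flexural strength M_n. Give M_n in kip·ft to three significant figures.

Tension: T = A_s f_y = 1.36 × 60 = 81.6 kips.
Try a within the flange: a = T/(0.85 f'_c b_f) = 81.6/(0.85 × 3.5 × 42) = 0.653 in.
Since a = 0.653 ≤ h_f = 3.1 in, the stress block lies entirely in the flange; analyse as a rectangular beam of width b_f.
M_n = T(d − a/2) = 81.6 × (26 − 0.3265) = 2095.0 kip·in.
M_n = 2095.0/12 = 174.58 kip·ft.

M_n ≈ 175 kip·ft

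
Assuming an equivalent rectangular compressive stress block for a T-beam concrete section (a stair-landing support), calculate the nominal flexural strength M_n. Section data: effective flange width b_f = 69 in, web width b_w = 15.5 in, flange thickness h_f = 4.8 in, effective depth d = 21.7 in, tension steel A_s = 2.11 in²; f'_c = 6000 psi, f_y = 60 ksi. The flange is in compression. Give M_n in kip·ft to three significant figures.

Tension: T = A_s f_y = 2.11 × 60 = 126.6 kips.
Try a within the flange: a = T/(0.85 f'_c b_f) = 126.6/(0.85 × 6 × 69) = 0.360 in.
Since a = 0.360 ≤ h_f = 4.8 in, the stress block lies entirely in the flange; analyse as a rectangular beam of width b_f.
M_n = T(d − a/2) = 126.6 × (21.7 − 0.18) = 2724.4 kip·in.
M_n = 2724.4/12 = 227.03 kip·ft.

M_n ≈ 227 kip·ft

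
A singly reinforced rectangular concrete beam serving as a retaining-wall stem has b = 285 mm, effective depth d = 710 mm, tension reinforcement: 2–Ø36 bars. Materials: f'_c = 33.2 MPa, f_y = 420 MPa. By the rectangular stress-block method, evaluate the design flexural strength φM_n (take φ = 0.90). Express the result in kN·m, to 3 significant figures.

φM_n ≈ 506 kN·m

A_s = 2 × 1018 = 2036 mm².
T = A_s f_y = 2036 × 420 = 855120 N = 855.12 kN.
From C = T: a = T/(0.85 f'_c b) = 855120/(0.85 × 33.2 × 285) = 106.32 mm.
M_n = T(d − a/2) = 855.12 kN × (710 − 53.16) mm = 561.68 kN·m.
φM_n = 0.90 × 561.68 = 505.51 kN·m.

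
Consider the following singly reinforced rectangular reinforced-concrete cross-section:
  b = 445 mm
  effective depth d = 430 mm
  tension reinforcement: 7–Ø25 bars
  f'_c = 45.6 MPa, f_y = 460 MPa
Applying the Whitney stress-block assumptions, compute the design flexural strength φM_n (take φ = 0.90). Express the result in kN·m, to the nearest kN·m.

φM_n ≈ 547 kN·m

A_s = 7 × 491 = 3437 mm².
T = A_s f_y = 3437 × 460 = 1581020 N = 1581.02 kN.
From C = T: a = T/(0.85 f'_c b) = 1581020/(0.85 × 45.6 × 445) = 91.66 mm.
M_n = T(d − a/2) = 1581.02 kN × (430 − 45.83) mm = 607.38 kN·m.
φM_n = 0.90 × 607.38 = 546.64 kN·m.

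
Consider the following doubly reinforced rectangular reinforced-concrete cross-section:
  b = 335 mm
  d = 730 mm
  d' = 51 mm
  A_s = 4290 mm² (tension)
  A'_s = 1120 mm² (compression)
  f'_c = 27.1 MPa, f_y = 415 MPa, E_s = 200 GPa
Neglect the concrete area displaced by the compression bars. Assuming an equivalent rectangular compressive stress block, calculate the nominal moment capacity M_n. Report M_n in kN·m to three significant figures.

M_n ≈ 1160 kN·m

Assume both tension and compression steel yield.
Net tension couple steel: A_s − A'_s = 3170 mm².
a = (A_s − A'_s) f_y / (0.85 f'_c b) = 1315550/(0.85 × 27.1 × 335) = 170.48 mm.
c = a/β₁ = 170.48/0.85 = 200.56 mm; ε'_s = 0.003(c − d')/c = 0.0022 ≥ f_y/E_s = 0.0021, so compression steel does yield.
M_n = (A_s − A'_s) f_y (d − a/2) + A'_s f_y (d − d') = [1315550 × (730 − 85.24) + 464800 × (730 − 51)] × 10⁻⁶ = 848.21 + 315.60 = 1163.81 kN·m.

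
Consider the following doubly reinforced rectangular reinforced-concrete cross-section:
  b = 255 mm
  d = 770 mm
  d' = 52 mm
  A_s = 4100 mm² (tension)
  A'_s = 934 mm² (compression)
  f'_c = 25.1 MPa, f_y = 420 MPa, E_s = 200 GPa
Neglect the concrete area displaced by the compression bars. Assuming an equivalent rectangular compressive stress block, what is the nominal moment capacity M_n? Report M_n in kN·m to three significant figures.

Assume both tension and compression steel yield.
Net tension couple steel: A_s − A'_s = 3166 mm².
a = (A_s − A'_s) f_y / (0.85 f'_c b) = 1329720/(0.85 × 25.1 × 255) = 244.41 mm.
c = a/β₁ = 244.41/0.85 = 287.54 mm; ε'_s = 0.003(c − d')/c = 0.0025 ≥ f_y/E_s = 0.0021, so compression steel does yield.
M_n = (A_s − A'_s) f_y (d − a/2) + A'_s f_y (d − d') = [1329720 × (770 − 122.205) + 392280 × (770 − 52)] × 10⁻⁶ = 861.39 + 281.66 = 1143.05 kN·m.

M_n ≈ 1140 kN·m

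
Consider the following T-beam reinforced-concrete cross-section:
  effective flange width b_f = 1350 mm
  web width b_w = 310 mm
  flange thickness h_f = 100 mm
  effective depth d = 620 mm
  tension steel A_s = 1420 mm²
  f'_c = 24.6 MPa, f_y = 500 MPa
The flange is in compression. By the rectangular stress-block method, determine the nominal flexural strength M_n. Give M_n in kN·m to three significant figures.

M_n ≈ 431 kN·m

Tension: T = A_s f_y = 1420 × 500 = 710000 N.
Try a within the flange: a = T/(0.85 f'_c b_f) = 710000/(0.85 × 24.6 × 1350) = 25.15 mm.
Since a = 25.15 ≤ h_f = 100 mm, the stress block lies entirely in the flange; analyse as a rectangular beam of width b_f.
M_n = T(d − a/2) = 710000 × (620 − 12.575) = 431.27 × 10⁶ N·mm.
M_n = 431.27 kN·m.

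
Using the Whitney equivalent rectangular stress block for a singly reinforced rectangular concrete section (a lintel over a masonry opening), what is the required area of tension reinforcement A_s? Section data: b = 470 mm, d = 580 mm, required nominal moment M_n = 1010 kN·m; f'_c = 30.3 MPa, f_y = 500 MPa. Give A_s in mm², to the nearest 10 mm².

A_s ≈ 4070 mm²

With M_n = 0.85 f'_c a b (d − a/2), solve the quadratic for a:
a = d − √(d² − 2M_n/(0.85 f'_c b)) = 580 − √(580² − 2 × 1010×10⁶/(0.85 × 30.3 × 470)) = 168.27 mm.
A_s = 0.85 f'_c a b / f_y = 0.85 × 30.3 × 168.27 × 470 / 500 = 4073.8 mm².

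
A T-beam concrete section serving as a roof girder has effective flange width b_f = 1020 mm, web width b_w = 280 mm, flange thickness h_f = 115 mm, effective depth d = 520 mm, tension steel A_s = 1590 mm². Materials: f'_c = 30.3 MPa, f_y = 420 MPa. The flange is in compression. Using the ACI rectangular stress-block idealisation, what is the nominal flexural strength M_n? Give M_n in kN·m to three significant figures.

M_n ≈ 339 kN·m

Tension: T = A_s f_y = 1590 × 420 = 667800 N.
Try a within the flange: a = T/(0.85 f'_c b_f) = 667800/(0.85 × 30.3 × 1020) = 25.42 mm.
Since a = 25.42 ≤ h_f = 115 mm, the stress block lies entirely in the flange; analyse as a rectangular beam of width b_f.
M_n = T(d − a/2) = 667800 × (520 − 12.71) = 338.77 × 10⁶ N·mm.
M_n = 338.77 kN·m.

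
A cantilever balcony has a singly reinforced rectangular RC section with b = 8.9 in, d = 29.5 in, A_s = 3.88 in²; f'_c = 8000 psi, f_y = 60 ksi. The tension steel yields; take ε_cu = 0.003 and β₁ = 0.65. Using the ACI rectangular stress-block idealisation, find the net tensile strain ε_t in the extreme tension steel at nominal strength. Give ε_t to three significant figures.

a = A_s f_y/(0.85 f'_c b) = 3.847 in.
β₁ = 0.65, so c = a/β₁ = 3.847/0.65 = 5.918 in.
From the linear strain diagram with ε_cu = 0.003: ε_t = 0.003 (d − c)/c = 0.003 × (29.5 − 5.918)/5.918 = 0.0120.
Since ε_t ≥ 0.005, the section is tension-controlled.

ε_t ≈ 0.0120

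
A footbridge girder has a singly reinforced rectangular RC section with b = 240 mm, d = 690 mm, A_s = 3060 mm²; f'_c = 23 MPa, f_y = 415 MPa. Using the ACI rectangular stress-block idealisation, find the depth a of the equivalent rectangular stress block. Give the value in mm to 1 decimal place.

T = A_s f_y = 3060 × 415 = 1269900 N = 1269.9 kN.
Setting C = 0.85 f'_c a b equal to T: a = 1269900/(0.85 × 23 × 240) = 270.7 mm.

a ≈ 270.7 mm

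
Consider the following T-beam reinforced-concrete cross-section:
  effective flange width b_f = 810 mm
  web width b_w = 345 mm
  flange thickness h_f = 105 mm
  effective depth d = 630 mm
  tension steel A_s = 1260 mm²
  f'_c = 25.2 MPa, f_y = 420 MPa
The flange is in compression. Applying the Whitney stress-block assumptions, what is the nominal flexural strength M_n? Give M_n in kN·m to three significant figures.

M_n ≈ 325 kN·m

Tension: T = A_s f_y = 1260 × 420 = 529200 N.
Try a within the flange: a = T/(0.85 f'_c b_f) = 529200/(0.85 × 25.2 × 810) = 30.50 mm.
Since a = 30.50 ≤ h_f = 105 mm, the stress block lies entirely in the flange; analyse as a rectangular beam of width b_f.
M_n = T(d − a/2) = 529200 × (630 − 15.25) = 325.33 × 10⁶ N·mm.
M_n = 325.33 kN·m.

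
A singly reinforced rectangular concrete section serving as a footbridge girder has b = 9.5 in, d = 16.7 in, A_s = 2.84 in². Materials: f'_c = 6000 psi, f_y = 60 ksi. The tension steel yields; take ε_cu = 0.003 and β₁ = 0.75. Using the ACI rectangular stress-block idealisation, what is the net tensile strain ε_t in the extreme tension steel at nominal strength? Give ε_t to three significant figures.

a = A_s f_y/(0.85 f'_c b) = 3.517 in.
β₁ = 0.75, so c = a/β₁ = 3.517/0.75 = 4.689 in.
From the linear strain diagram with ε_cu = 0.003: ε_t = 0.003 (d − c)/c = 0.003 × (16.7 − 4.689)/4.689 = 0.00768.
Since ε_t ≥ 0.005, the section is tension-controlled.

ε_t ≈ 0.00768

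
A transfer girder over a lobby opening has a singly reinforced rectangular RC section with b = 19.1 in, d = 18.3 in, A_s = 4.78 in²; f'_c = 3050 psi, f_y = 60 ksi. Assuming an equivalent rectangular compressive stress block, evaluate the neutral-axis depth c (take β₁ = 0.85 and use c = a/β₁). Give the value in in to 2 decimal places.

c ≈ 6.81 in

T = A_s f_y = 4.78 × 60 = 286.8 kips.
a = T/(0.85 f'_c b) = 286.8/(0.85 × 3.05 × 19.1) = 5.7920 in.
With β₁ = 0.85, c = a/β₁ = 5.7920/0.85 = 6.81 in.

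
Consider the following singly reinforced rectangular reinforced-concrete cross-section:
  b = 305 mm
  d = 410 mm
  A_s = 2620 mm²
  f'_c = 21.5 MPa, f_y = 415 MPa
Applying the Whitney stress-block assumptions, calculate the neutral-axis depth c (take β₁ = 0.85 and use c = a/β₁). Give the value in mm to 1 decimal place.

T = A_s f_y = 2620 × 415 = 1087300 N = 1087.3 kN.
Setting C = 0.85 f'_c a b equal to T: a = 1087300/(0.85 × 21.5 × 305) = 195.071 mm.
With β₁ = 0.85, c = a/β₁ = 195.071/0.85 = 229.5 mm.

c ≈ 229.5 mm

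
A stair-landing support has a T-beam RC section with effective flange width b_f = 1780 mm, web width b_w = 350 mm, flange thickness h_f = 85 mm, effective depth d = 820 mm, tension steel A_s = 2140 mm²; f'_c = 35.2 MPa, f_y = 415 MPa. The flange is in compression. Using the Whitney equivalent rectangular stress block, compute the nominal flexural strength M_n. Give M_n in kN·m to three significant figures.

Tension: T = A_s f_y = 2140 × 415 = 888100 N.
Try a within the flange: a = T/(0.85 f'_c b_f) = 888100/(0.85 × 35.2 × 1780) = 16.68 mm.
Since a = 16.68 ≤ h_f = 85 mm, the stress block lies entirely in the flange; analyse as a rectangular beam of width b_f.
M_n = T(d − a/2) = 888100 × (820 − 8.34) = 720.84 × 10⁶ N·mm.
M_n = 720.84 kN·m.

M_n ≈ 721 kN·m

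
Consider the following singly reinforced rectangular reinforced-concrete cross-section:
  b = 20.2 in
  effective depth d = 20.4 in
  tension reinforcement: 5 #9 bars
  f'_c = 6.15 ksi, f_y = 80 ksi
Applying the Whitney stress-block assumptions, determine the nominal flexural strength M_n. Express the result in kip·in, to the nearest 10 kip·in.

A_s = 5 × 1 = 5 in².
T = A_s f_y = 5 × 80 = 400 kips.
a = T/(0.85 f'_c b) = 400/(0.85 × 6.15 × 20.2) = 3.788 in.
M_n = T(d − a/2) = 400 × (20.4 − 1.894) = 7402.4 kip·in.

M_n ≈ 7400 kip·in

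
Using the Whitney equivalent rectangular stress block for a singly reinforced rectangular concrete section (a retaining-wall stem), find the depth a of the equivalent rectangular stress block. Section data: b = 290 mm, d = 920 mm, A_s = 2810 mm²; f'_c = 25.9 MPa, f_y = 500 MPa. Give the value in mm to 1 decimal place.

T = A_s f_y = 2810 × 500 = 1405000 N = 1405 kN.
Setting C = 0.85 f'_c a b equal to T: a = 1405000/(0.85 × 25.9 × 290) = 220.1 mm.

a ≈ 220.1 mm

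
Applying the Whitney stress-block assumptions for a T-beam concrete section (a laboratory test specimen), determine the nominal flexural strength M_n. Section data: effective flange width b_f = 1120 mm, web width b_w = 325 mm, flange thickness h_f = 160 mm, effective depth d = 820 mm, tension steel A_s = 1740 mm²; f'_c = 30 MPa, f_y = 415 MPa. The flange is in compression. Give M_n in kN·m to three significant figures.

Tension: T = A_s f_y = 1740 × 415 = 722100 N.
Try a within the flange: a = T/(0.85 f'_c b_f) = 722100/(0.85 × 30 × 1120) = 25.28 mm.
Since a = 25.28 ≤ h_f = 160 mm, the stress block lies entirely in the flange; analyse as a rectangular beam of width b_f.
M_n = T(d − a/2) = 722100 × (820 − 12.64) = 582.99 × 10⁶ N·mm.
M_n = 582.99 kN·m.

M_n ≈ 583 kN·m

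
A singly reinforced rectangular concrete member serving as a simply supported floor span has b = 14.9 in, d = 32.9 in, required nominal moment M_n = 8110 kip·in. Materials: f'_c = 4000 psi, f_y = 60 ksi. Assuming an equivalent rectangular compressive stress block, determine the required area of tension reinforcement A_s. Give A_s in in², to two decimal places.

A_s ≈ 4.47 in²

From M_n = 0.85 f'_c a b (d − a/2):
a = d − √(d² − 2M_n/(0.85 f'_c b)) = 32.9 − √(32.9² − 2 × 8110/(0.85 × 4 × 14.9)) = 5.291 in.
A_s = 0.85 f'_c a b / f_y = 0.85 × 4 × 5.291 × 14.9 / 60 = 4.467 in².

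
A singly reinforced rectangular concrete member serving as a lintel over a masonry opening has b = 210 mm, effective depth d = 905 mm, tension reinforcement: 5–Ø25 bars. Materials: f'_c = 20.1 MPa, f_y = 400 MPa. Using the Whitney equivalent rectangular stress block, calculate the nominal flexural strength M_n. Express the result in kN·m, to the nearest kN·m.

A_s = 5 × 491 = 2455 mm².
T = A_s f_y = 2455 × 400 = 982000 N = 982 kN.
From C = T: a = T/(0.85 f'_c b) = 982000/(0.85 × 20.1 × 210) = 273.70 mm.
M_n = T(d − a/2) = 982 kN × (905 − 136.85) mm = 754.32 kN·m.

M_n ≈ 754 kN·m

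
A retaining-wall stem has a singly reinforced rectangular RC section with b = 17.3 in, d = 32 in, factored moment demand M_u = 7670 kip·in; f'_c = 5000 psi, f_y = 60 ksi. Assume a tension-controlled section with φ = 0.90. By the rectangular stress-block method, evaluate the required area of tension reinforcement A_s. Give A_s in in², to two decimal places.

A_s ≈ 4.72 in²

M_n = M_u/φ = 7670/0.90 = 8522.22 kip·in.
From M_n = 0.85 f'_c a b (d − a/2):
a = d − √(d² − 2M_n/(0.85 f'_c b)) = 32 − √(32² − 2 × 8522.22/(0.85 × 5 × 17.3)) = 3.854 in.
A_s = 0.85 f'_c a b / f_y = 0.85 × 5 × 3.854 × 17.3 / 60 = 4.723 in².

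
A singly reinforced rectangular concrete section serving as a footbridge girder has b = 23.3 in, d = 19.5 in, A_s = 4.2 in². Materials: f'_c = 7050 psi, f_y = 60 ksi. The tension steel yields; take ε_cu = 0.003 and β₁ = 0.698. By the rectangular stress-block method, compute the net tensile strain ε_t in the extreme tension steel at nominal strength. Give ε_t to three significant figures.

ε_t ≈ 0.0196

a = A_s f_y/(0.85 f'_c b) = 1.805 in.
β₁ = 0.698, so c = a/β₁ = 1.805/0.698 = 2.586 in.
From the linear strain diagram with ε_cu = 0.003: ε_t = 0.003 (d − c)/c = 0.003 × (19.5 − 2.586)/2.586 = 0.0196.
Since ε_t ≥ 0.005, the section is tension-controlled.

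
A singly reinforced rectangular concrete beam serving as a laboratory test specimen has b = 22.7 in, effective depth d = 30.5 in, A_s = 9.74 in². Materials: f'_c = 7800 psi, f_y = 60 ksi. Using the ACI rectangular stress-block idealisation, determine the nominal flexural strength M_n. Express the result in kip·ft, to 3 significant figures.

T = A_s f_y = 9.74 × 60 = 584.4 kips.
a = T/(0.85 f'_c b) = 584.4/(0.85 × 7.8 × 22.7) = 3.883 in.
M_n = T(d − a/2) = 584.4 × (30.5 − 1.9415) = 16689.6 kip·in = 16689.6/12 = 1390.80 kip·ft.

M_n ≈ 1390 kip·ft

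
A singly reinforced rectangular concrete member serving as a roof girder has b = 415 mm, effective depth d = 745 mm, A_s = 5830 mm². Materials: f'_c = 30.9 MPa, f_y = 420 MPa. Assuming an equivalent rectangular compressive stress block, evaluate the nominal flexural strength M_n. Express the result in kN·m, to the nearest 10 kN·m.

M_n ≈ 1550 kN·m

T = A_s f_y = 5830 × 420 = 2448600 N = 2448.6 kN.
From C = T: a = T/(0.85 f'_c b) = 2448600/(0.85 × 30.9 × 415) = 224.64 mm.
M_n = T(d − a/2) = 2448.6 kN × (745 − 112.32) mm = 1549.18 kN·m.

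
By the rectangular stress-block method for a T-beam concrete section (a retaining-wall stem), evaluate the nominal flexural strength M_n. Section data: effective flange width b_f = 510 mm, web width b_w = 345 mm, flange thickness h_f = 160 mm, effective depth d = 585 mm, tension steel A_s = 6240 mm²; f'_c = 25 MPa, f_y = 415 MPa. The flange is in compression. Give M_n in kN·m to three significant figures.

Tension: T = A_s f_y = 6240 × 415 = 2589600 N.
Try a within the flange: a = T/(0.85 f'_c b_f) = 2589600/(0.85 × 25 × 510) = 238.95 mm.
a = 238.95 > h_f = 160 mm: the block extends into the web. Split into flange-overhang and web parts.
C_f = 0.85 f'_c (b_f − b_w) h_f = 0.85 × 25 × (510 − 345) × 160 = 561000 N.
Remaining web compression depth: a_w = (T − C_f)/(0.85 f'_c b_w) = (2589600 − 561000)/(0.85 × 25 × 345) = 276.71 mm.
M_n = C_f(d − h_f/2) + (T − C_f)(d − a_w/2) = 561000 × (585 − 80) + 2028600 × (585 − 138.355) = 283.31 + 906.06 = 1189.37 × 10⁶ N·mm.
M_n = 1189.37 kN·m.

M_n ≈ 1190 kN·m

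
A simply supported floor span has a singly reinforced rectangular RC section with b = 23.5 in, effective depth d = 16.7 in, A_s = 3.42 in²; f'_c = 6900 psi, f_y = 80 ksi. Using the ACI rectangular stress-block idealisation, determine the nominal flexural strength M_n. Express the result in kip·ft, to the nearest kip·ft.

M_n ≈ 358 kip·ft

T = A_s f_y = 3.42 × 80 = 273.6 kips.
a = T/(0.85 f'_c b) = 273.6/(0.85 × 6.9 × 23.5) = 1.985 in.
M_n = T(d − a/2) = 273.6 × (16.7 − 0.9925) = 4297.6 kip·in = 4297.6/12 = 358.13 kip·ft.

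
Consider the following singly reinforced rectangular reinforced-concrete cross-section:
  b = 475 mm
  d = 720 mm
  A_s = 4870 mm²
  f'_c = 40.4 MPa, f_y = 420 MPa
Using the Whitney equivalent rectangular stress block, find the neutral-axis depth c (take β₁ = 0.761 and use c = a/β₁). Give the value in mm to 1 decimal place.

c ≈ 164.8 mm

T = A_s f_y = 4870 × 420 = 2045400 N = 2045.4 kN.
Setting C = 0.85 f'_c a b equal to T: a = 2045400/(0.85 × 40.4 × 475) = 125.396 mm.
With β₁ = 0.761, c = a/β₁ = 125.396/0.761 = 164.8 mm.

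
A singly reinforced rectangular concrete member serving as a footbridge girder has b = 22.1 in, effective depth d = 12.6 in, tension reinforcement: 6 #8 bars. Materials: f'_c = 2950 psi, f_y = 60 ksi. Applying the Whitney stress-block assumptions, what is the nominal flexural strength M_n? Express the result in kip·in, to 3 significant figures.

M_n ≈ 2850 kip·in

A_s = 6 × 0.79 = 4.74 in².
T = A_s f_y = 4.74 × 60 = 284.4 kips.
a = T/(0.85 f'_c b) = 284.4/(0.85 × 2.95 × 22.1) = 5.132 in.
M_n = T(d − a/2) = 284.4 × (12.6 − 2.566) = 2853.7 kip·in.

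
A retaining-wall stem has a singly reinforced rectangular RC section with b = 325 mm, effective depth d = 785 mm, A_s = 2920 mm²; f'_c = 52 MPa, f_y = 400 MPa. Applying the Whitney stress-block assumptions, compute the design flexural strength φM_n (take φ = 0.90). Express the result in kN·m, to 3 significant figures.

T = A_s f_y = 2920 × 400 = 1168000 N = 1168 kN.
From C = T: a = T/(0.85 f'_c b) = 1168000/(0.85 × 52 × 325) = 81.31 mm.
M_n = T(d − a/2) = 1168 kN × (785 − 40.655) mm = 869.39 kN·m.
φM_n = 0.90 × 869.39 = 782.45 kN·m.

φM_n ≈ 782 kN·m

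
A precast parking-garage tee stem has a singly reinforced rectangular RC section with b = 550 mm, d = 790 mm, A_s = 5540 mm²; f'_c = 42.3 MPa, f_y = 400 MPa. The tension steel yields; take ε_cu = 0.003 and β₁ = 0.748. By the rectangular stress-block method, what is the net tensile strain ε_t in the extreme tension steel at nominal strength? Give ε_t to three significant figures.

ε_t ≈ 0.0128

a = A_s f_y/(0.85 f'_c b) = 112.06 mm.
β₁ = 0.748, so c = a/β₁ = 112.06/0.748 = 149.81 mm.
From the linear strain diagram with ε_cu = 0.003: ε_t = 0.003 (d − c)/c = 0.003 × (790 − 149.81)/149.81 = 0.0128.
Since ε_t ≥ 0.005, the section is tension-controlled.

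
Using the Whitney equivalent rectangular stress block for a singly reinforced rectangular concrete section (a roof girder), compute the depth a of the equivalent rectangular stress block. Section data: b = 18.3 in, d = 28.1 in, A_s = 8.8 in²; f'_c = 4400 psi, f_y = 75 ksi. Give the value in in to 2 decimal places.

a ≈ 9.64 in

T = A_s f_y = 8.8 × 75 = 660 kips.
a = T/(0.85 f'_c b) = 660/(0.85 × 4.4 × 18.3) = 9.64 in.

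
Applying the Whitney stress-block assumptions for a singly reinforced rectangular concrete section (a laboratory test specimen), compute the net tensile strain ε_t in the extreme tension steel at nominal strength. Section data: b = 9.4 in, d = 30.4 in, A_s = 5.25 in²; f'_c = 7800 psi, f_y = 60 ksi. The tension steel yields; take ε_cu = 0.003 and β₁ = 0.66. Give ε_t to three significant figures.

a = A_s f_y/(0.85 f'_c b) = 5.054 in.
β₁ = 0.66, so c = a/β₁ = 5.054/0.66 = 7.658 in.
From the linear strain diagram with ε_cu = 0.003: ε_t = 0.003 (d − c)/c = 0.003 × (30.4 − 7.658)/7.658 = 0.00891.
Since ε_t ≥ 0.005, the section is tension-controlled.

ε_t ≈ 0.00891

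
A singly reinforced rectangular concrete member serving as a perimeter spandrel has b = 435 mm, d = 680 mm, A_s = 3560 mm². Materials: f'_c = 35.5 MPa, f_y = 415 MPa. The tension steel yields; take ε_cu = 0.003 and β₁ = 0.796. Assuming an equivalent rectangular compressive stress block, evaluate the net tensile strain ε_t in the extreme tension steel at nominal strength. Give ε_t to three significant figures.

ε_t ≈ 0.0114

a = A_s f_y/(0.85 f'_c b) = 112.55 mm.
β₁ = 0.796, so c = a/β₁ = 112.55/0.796 = 141.39 mm.
From the linear strain diagram with ε_cu = 0.003: ε_t = 0.003 (d − c)/c = 0.003 × (680 − 141.39)/141.39 = 0.0114.
Since ε_t ≥ 0.005, the section is tension-controlled.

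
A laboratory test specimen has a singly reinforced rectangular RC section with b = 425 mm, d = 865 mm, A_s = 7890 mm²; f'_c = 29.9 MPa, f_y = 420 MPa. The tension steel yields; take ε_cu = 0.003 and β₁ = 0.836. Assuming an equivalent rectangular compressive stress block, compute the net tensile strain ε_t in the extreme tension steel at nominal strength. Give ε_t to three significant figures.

a = A_s f_y/(0.85 f'_c b) = 306.79 mm.
β₁ = 0.836, so c = a/β₁ = 306.79/0.836 = 366.97 mm.
From the linear strain diagram with ε_cu = 0.003: ε_t = 0.003 (d − c)/c = 0.003 × (865 − 366.97)/366.97 = 0.00407.
ε_t is between 0.004 and 0.005 — transition zone.

ε_t ≈ 0.00407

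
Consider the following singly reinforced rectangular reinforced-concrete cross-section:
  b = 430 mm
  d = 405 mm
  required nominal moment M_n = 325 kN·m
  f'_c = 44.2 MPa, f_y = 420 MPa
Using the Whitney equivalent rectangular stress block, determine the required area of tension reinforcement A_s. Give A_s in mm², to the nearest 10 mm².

With M_n = 0.85 f'_c a b (d − a/2), solve the quadratic for a:
a = d − √(d² − 2M_n/(0.85 f'_c b)) = 405 − √(405² − 2 × 325×10⁶/(0.85 × 44.2 × 430)) = 53.16 mm.
A_s = 0.85 f'_c a b / f_y = 0.85 × 44.2 × 53.16 × 430 / 420 = 2044.8 mm².

A_s ≈ 2040 mm²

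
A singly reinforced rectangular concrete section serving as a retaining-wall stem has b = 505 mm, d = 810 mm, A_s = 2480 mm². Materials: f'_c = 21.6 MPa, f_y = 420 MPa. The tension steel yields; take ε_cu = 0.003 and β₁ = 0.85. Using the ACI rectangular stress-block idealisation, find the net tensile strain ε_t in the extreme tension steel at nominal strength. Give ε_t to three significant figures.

a = A_s f_y/(0.85 f'_c b) = 112.34 mm.
β₁ = 0.85, so c = a/β₁ = 112.34/0.85 = 132.16 mm.
From the linear strain diagram with ε_cu = 0.003: ε_t = 0.003 (d − c)/c = 0.003 × (810 − 132.16)/132.16 = 0.0154.
Since ε_t ≥ 0.005, the section is tension-controlled.

ε_t ≈ 0.0154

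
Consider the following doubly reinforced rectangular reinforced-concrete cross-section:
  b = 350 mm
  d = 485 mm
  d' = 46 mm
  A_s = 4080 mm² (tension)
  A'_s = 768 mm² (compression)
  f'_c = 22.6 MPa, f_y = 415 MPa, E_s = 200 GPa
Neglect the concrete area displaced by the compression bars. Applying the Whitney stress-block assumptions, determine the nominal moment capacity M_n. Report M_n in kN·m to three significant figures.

Assume both tension and compression steel yield.
Net tension couple steel: A_s − A'_s = 3312 mm².
a = (A_s − A'_s) f_y / (0.85 f'_c b) = 1374480/(0.85 × 22.6 × 350) = 204.43 mm.
c = a/β₁ = 204.43/0.85 = 240.51 mm; ε'_s = 0.003(c − d')/c = 0.0024 ≥ f_y/E_s = 0.0021, so compression steel does yield.
M_n = (A_s − A'_s) f_y (d − a/2) + A'_s f_y (d − d') = [1374480 × (485 − 102.215) + 318720 × (485 − 46)] × 10⁻⁶ = 526.13 + 139.92 = 666.05 kN·m.

M_n ≈ 666 kN·m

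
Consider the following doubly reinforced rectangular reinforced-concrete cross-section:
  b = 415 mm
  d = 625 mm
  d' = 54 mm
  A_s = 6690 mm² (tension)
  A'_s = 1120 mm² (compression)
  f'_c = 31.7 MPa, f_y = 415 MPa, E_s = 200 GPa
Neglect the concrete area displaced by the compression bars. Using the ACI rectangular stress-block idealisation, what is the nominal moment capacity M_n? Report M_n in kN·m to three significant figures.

M_n ≈ 1470 kN·m

Assume both tension and compression steel yield.
Net tension couple steel: A_s − A'_s = 5570 mm².
a = (A_s − A'_s) f_y / (0.85 f'_c b) = 2311550/(0.85 × 31.7 × 415) = 206.72 mm.
c = a/β₁ = 206.72/0.824 = 250.87 mm; ε'_s = 0.003(c − d')/c = 0.0024 ≥ f_y/E_s = 0.0021, so compression steel does yield.
M_n = (A_s − A'_s) f_y (d − a/2) + A'_s f_y (d − d') = [2311550 × (625 − 103.36) + 464800 × (625 − 54)] × 10⁻⁶ = 1205.80 + 265.40 = 1471.20 kN·m.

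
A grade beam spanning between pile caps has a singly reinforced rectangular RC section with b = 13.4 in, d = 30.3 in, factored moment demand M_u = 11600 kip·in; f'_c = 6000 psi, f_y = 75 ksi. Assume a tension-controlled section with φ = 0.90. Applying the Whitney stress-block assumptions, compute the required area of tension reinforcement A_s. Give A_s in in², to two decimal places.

M_n = M_u/φ = 11600/0.90 = 12888.9 kip·in.
From M_n = 0.85 f'_c a b (d − a/2):
a = d − √(d² − 2M_n/(0.85 f'_c b)) = 30.3 − √(30.3² − 2 × 12888.9/(0.85 × 6 × 13.4)) = 7.043 in.
A_s = 0.85 f'_c a b / f_y = 0.85 × 6 × 7.043 × 13.4 / 75 = 6.418 in².

A_s ≈ 6.42 in²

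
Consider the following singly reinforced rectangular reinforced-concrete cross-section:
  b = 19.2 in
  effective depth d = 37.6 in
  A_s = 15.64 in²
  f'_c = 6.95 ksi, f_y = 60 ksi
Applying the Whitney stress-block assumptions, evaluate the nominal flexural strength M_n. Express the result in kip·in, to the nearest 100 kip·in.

T = A_s f_y = 15.64 × 60 = 938.4 kips.
a = T/(0.85 f'_c b) = 938.4/(0.85 × 6.95 × 19.2) = 8.273 in.
M_n = T(d − a/2) = 938.4 × (37.6 − 4.1365) = 31402.1 kip·in.

M_n ≈ 31400 kip·in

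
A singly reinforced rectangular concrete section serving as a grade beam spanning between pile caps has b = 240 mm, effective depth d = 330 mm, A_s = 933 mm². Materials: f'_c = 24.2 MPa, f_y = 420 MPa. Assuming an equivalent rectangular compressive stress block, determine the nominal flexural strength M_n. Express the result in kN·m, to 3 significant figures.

M_n ≈ 114 kN·m

T = A_s f_y = 933 × 420 = 391860 N = 391.86 kN.
From C = T: a = T/(0.85 f'_c b) = 391860/(0.85 × 24.2 × 240) = 79.38 mm.
M_n = T(d − a/2) = 391.86 kN × (330 − 39.69) mm = 113.76 kN·m.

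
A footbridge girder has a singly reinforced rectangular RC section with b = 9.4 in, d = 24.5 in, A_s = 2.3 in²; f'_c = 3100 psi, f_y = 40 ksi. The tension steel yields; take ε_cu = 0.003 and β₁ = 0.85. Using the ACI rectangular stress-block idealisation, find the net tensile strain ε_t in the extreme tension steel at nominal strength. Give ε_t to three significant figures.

ε_t ≈ 0.0138

a = A_s f_y/(0.85 f'_c b) = 3.714 in.
β₁ = 0.85, so c = a/β₁ = 3.714/0.85 = 4.369 in.
From the linear strain diagram with ε_cu = 0.003: ε_t = 0.003 (d − c)/c = 0.003 × (24.5 − 4.369)/4.369 = 0.0138.
Since ε_t ≥ 0.005, the section is tension-controlled.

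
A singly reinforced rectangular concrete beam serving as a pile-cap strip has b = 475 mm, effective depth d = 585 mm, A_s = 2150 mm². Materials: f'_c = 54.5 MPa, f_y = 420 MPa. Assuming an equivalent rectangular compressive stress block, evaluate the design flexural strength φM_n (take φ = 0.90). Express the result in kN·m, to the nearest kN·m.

T = A_s f_y = 2150 × 420 = 903000 N = 903 kN.
From C = T: a = T/(0.85 f'_c b) = 903000/(0.85 × 54.5 × 475) = 41.04 mm.
M_n = T(d − a/2) = 903 kN × (585 − 20.52) mm = 509.73 kN·m.
φM_n = 0.90 × 509.73 = 458.76 kN·m.

φM_n ≈ 459 kN·m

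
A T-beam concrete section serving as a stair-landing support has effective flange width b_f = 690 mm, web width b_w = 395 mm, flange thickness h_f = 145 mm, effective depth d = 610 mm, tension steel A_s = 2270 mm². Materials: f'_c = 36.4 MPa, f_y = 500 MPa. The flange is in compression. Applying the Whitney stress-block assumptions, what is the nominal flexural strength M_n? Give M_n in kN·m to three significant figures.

Tension: T = A_s f_y = 2270 × 500 = 1135000 N.
Try a within the flange: a = T/(0.85 f'_c b_f) = 1135000/(0.85 × 36.4 × 690) = 53.17 mm.
Since a = 53.17 ≤ h_f = 145 mm, the stress block lies entirely in the flange; analyse as a rectangular beam of width b_f.
M_n = T(d − a/2) = 1135000 × (610 − 26.585) = 662.18 × 10⁶ N·mm.
M_n = 662.18 kN·m.

M_n ≈ 662 kN·m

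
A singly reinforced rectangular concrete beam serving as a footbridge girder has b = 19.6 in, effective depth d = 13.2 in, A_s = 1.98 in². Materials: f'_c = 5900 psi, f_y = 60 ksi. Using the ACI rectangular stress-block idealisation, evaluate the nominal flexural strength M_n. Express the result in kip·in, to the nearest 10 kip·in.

M_n ≈ 1500 kip·in

T = A_s f_y = 1.98 × 60 = 118.8 kips.
a = T/(0.85 f'_c b) = 118.8/(0.85 × 5.9 × 19.6) = 1.209 in.
M_n = T(d − a/2) = 118.8 × (13.2 − 0.6045) = 1496.3 kip·in.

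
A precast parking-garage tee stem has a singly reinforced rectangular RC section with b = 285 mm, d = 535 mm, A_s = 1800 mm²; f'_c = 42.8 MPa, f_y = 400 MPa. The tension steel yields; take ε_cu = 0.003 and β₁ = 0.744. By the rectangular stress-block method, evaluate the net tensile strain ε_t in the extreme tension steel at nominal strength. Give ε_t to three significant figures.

ε_t ≈ 0.0142

a = A_s f_y/(0.85 f'_c b) = 69.44 mm.
β₁ = 0.744, so c = a/β₁ = 69.44/0.744 = 93.33 mm.
From the linear strain diagram with ε_cu = 0.003: ε_t = 0.003 (d − c)/c = 0.003 × (535 − 93.33)/93.33 = 0.0142.
Since ε_t ≥ 0.005, the section is tension-controlled.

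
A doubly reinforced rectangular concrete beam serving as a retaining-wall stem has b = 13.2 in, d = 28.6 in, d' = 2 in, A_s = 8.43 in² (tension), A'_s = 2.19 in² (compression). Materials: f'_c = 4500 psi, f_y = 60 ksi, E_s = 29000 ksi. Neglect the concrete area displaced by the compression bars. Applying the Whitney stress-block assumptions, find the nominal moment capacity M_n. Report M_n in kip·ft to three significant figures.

Assume both steels yield.
a = (A_s − A'_s) f_y/(0.85 f'_c b) = (8.43 − 2.19) × 60/(0.85 × 4.5 × 13.2) = 7.415 in.
c = a/β₁ = 7.415/0.825 = 8.988 in; ε'_s = 0.003(c − d')/c = 0.0023 ≥ ε_y = 0.0021, so the compression steel yields.
M_n = (A_s − A'_s) f_y (d − a/2) + A'_s f_y (d − d') = 374.4 × (28.6 − 3.7075) + 131.4 × (28.6 − 2) = 9319.8 + 3495.2 = 12815.0 kip·in = 12815.0/12 = 1067.92 kip·ft.

M_n ≈ 1070 kip·ft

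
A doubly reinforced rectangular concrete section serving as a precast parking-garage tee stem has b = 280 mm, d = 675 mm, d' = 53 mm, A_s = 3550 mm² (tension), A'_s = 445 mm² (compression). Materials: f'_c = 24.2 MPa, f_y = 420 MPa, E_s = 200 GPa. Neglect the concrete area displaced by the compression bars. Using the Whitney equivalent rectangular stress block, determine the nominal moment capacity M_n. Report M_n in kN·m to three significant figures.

Assume both tension and compression steel yield.
Net tension couple steel: A_s − A'_s = 3105 mm².
a = (A_s − A'_s) f_y / (0.85 f'_c b) = 1304100/(0.85 × 24.2 × 280) = 226.42 mm.
c = a/β₁ = 226.42/0.85 = 266.38 mm; ε'_s = 0.003(c − d')/c = 0.0024 ≥ f_y/E_s = 0.0021, so compression steel does yield.
M_n = (A_s − A'_s) f_y (d − a/2) + A'_s f_y (d − d') = [1304100 × (675 − 113.21) + 186900 × (675 − 53)] × 10⁻⁶ = 732.63 + 116.25 = 848.88 kN·m.

M_n ≈ 849 kN·m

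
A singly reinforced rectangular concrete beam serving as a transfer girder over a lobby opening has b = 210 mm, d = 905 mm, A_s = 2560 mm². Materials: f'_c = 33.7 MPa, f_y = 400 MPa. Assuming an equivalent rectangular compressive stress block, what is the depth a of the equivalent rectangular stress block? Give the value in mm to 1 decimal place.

a ≈ 170.2 mm

T = A_s f_y = 2560 × 400 = 1024000 N = 1024 kN.
Setting C = 0.85 f'_c a b equal to T: a = 1024000/(0.85 × 33.7 × 210) = 170.2 mm.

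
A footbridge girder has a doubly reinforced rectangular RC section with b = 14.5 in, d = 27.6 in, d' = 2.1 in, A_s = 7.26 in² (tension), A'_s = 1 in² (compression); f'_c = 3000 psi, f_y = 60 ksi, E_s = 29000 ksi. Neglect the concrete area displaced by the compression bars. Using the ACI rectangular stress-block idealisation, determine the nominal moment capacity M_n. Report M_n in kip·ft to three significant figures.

Assume both steels yield.
a = (A_s − A'_s) f_y/(0.85 f'_c b) = (7.26 − 1) × 60/(0.85 × 3 × 14.5) = 10.158 in.
c = a/β₁ = 10.158/0.85 = 11.951 in; ε'_s = 0.003(c − d')/c = 0.0025 ≥ ε_y = 0.0021, so the compression steel yields.
M_n = (A_s − A'_s) f_y (d − a/2) + A'_s f_y (d − d') = 375.6 × (27.6 − 5.079) + 60 × (27.6 − 2.1) = 8458.9 + 1530.0 = 9988.9 kip·in = 9988.9/12 = 832.41 kip·ft.

M_n ≈ 832 kip·ft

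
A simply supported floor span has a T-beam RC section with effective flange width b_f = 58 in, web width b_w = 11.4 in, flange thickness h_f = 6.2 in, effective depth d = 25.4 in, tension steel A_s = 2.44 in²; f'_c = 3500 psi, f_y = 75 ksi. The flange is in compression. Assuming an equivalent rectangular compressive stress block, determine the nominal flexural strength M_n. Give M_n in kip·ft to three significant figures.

M_n ≈ 379 kip·ft

Tension: T = A_s f_y = 2.44 × 75 = 183 kips.
Try a within the flange: a = T/(0.85 f'_c b_f) = 183/(0.85 × 3.5 × 58) = 1.061 in.
Since a = 1.061 ≤ h_f = 6.2 in, the stress block lies entirely in the flange; analyse as a rectangular beam of width b_f.
M_n = T(d − a/2) = 183 × (25.4 − 0.5305) = 4551.1 kip·in.
M_n = 4551.1/12 = 379.26 kip·ft.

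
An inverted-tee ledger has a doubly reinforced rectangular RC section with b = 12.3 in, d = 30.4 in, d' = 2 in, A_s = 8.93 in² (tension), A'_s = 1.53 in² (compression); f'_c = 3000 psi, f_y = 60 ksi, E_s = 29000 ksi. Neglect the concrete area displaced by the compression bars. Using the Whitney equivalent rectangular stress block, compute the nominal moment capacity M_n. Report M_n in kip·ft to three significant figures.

M_n ≈ 1080 kip·ft

Assume both steels yield.
a = (A_s − A'_s) f_y/(0.85 f'_c b) = (8.93 − 1.53) × 60/(0.85 × 3 × 12.3) = 14.156 in.
c = a/β₁ = 14.156/0.85 = 16.654 in; ε'_s = 0.003(c − d')/c = 0.0026 ≥ ε_y = 0.0021, so the compression steel yields.
M_n = (A_s − A'_s) f_y (d − a/2) + A'_s f_y (d − d') = 444 × (30.4 − 7.078) + 91.8 × (30.4 − 2) = 10355.0 + 2607.1 = 12962.1 kip·in = 12962.1/12 = 1080.18 kip·ft.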